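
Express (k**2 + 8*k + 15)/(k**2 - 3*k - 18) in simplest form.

(k + 5)/(k - 6)

Factor: k**2 + 8*k + 15 = (k + 3)*(k + 5);  k**2 - 3*k - 18 = (k + 3)*(k - 6)
Cancel the common factor (k + 3).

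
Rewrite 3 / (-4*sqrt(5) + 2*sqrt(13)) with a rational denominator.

(-6*sqrt(5) - 3*sqrt(13))/14

Multiply numerator and denominator by 2*sqrt(13) + 4*sqrt(5).
Denominator becomes -28; numerator becomes 6*sqrt(13) + 12*sqrt(5).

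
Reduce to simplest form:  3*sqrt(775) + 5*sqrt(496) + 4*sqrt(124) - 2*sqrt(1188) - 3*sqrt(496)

-12*sqrt(33) + 31*sqrt(31)

3*sqrt(775) = 15*sqrt(31); 5*sqrt(496) = 20*sqrt(31); 4*sqrt(124) = 8*sqrt(31); 2*sqrt(1188) = 12*sqrt(33); 3*sqrt(496) = 12*sqrt(31)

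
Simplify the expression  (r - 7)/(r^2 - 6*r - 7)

Factor: r^2 - 6*r - 7 = (r + 1)*(r - 7)
Cancel the common factor (r - 7).

1/(r + 1)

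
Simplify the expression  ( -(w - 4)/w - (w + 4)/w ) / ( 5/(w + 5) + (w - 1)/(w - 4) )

(-2*w^2 - 2*w + 40)/(w^2 + 9*w - 25)

Numerator: -(w - 4)/w - (w + 4)/w = -2
Denominator: 5/(w + 5) + (w - 1)/(w - 4) = (w^2 + 9*w - 25)/(w^2 + w - 20)
Divide: (-2) · ((w^2 + w - 20)/(w^2 + 9*w - 25)) = (-2*w^2 - 2*w + 40)/(w^2 + 9*w - 25)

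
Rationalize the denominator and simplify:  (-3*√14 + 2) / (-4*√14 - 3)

Multiply numerator and denominator by -3 + 4*√14.
Denominator becomes -215; numerator becomes -174 + 17*√14.

(-17*√14 + 174)/215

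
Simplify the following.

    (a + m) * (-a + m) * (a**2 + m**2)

-a**4 + m**4

(m+a)(m-a) = -a**2 + m**2; continue pairing.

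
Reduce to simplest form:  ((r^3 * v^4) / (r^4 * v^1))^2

Inside the bracket: (r^-1) * v^3
Raise to the power 2: (r^-2) * v^6

v^6/r^2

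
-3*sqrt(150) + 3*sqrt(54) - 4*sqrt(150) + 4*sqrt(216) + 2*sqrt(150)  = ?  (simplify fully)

8*sqrt(6)

3*sqrt(150) = 15*sqrt(6); 3*sqrt(54) = 9*sqrt(6); 4*sqrt(150) = 20*sqrt(6); 4*sqrt(216) = 24*sqrt(6); 2*sqrt(150) = 10*sqrt(6)
Combine: (-15 + 9 - 20 + 24 + 10)·sqrt(6) = 8*sqrt(6)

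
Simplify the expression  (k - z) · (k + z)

k² - z²

(k+z)(k-z) = k² - z².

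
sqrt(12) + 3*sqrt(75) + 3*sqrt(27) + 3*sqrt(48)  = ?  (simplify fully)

38*sqrt(3)

sqrt(12) = 2*sqrt(3); 3*sqrt(75) = 15*sqrt(3); 3*sqrt(27) = 9*sqrt(3); 3*sqrt(48) = 12*sqrt(3)
Combine: (2 + 15 + 9 + 12)·sqrt(3) = 38*sqrt(3)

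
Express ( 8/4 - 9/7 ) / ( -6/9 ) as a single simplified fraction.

Numerator: 8/4 - 9/7 = 5/7
Denominator: -6/9 = -2/3
Divide: (5/7) · (-3/2) = -15/14

-15/14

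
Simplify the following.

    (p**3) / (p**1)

p**2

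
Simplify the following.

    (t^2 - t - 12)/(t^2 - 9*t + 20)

(t + 3)/(t - 5)

Factor: t^2 - t - 12 = (t + 3)*(t - 4);  t^2 - 9*t + 20 = (t - 5)*(t - 4)
Cancel the common factor (t - 4).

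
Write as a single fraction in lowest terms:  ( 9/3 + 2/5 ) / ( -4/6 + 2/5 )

-51/4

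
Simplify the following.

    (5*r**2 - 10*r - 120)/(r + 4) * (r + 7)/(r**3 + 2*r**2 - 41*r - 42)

5/(r + 1)

Factor: 5*r**2 - 10*r - 120 = 5*(r - 6)*(r + 4);  r**3 + 2*r**2 - 41*r - 42 = (r - 6)*(r + 7)*(r + 1)
Cancel the common factors (r + 4), (r + 7), (r - 6).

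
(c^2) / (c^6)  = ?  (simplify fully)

c^(-4)

Quotient: (c^-4)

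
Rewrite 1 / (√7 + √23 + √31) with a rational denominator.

(-2*√4991 - √31 + 15*√23 + 47*√7)/643

Group as (√7 + √31) + √23; multiply by (√7 + √31) - √23, then rationalise the remaining surd.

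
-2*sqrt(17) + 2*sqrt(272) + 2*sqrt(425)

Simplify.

16*sqrt(17)

2*sqrt(17) = 2*sqrt(17); 2*sqrt(272) = 8*sqrt(17); 2*sqrt(425) = 10*sqrt(17)
Combine: (-2 + 8 + 10)·sqrt(17) = 16*sqrt(17)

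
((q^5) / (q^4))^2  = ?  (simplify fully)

q^2

Inside the bracket: q^1
Raise to the power 2: q^2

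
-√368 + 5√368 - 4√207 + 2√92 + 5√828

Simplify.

√368 = 4*√23; 5√368 = 20*√23; 4√207 = 12*√23; 2√92 = 4*√23; 5√828 = 30*√23
Combine: (-4 + 20 - 12 + 4 + 30)·√23 = 38*√23

38*√23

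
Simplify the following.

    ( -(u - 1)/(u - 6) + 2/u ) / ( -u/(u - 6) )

(u**2 - 3*u + 12)/u**2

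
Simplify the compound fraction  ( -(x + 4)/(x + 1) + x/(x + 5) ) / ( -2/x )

(4*x² + 10*x)/(x² + 6*x + 5)

Numerator: -(x + 4)/(x + 1) + x/(x + 5) = (-8*x - 20)/(x² + 6*x + 5)
Denominator: -2/x = -2/x
Divide: ((-8*x - 20)/(x² + 6*x + 5)) · (-x/2) = (4*x² + 10*x)/(x² + 6*x + 5)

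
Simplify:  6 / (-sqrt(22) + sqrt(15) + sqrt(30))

Group as (sqrt(15) + sqrt(30)) - sqrt(22); multiply by (sqrt(15) + sqrt(30)) + sqrt(22), then rationalise the remaining surd.

(-138*sqrt(22) + 42*sqrt(30) + 222*sqrt(15) + 360*sqrt(11))/1271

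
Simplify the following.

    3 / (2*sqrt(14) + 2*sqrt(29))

Multiply numerator and denominator by -2*sqrt(29) + 2*sqrt(14).
Denominator becomes -60; numerator becomes -6*sqrt(29) + 6*sqrt(14).

(-sqrt(14) + sqrt(29))/10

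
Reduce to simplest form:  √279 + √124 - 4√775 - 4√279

√279 = 3*√31; √124 = 2*√31; 4√775 = 20*√31; 4√279 = 12*√31
Combine: (3 + 2 - 20 - 12)·√31 = -27*√31

-27*√31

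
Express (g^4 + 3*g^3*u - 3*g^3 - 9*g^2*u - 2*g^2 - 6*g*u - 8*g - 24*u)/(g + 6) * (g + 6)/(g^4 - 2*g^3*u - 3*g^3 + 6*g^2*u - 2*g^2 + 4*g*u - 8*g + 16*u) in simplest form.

(-g - 3*u)/(-g + 2*u)

Factor: g^4 + 3*g^3*u - 3*g^3 - 9*g^2*u - 2*g^2 - 6*g*u - 8*g - 24*u = (g + 3*u)*(g - 4)*(g^2 + g + 2);  g^4 - 2*g^3*u - 3*g^3 + 6*g^2*u - 2*g^2 + 4*g*u - 8*g + 16*u = (g - 2*u)*(g^2 + g + 2)*(g - 4)
Cancel the common factors (g^2 + g + 2), (g + 6), (g - 4).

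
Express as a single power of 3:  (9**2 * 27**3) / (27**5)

3**(-2)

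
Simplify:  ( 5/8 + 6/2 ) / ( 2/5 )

145/16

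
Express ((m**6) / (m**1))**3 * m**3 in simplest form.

m**18

Inside the bracket: m**5
Raise to the power 3: m**15
Multiply by m**3: add exponents.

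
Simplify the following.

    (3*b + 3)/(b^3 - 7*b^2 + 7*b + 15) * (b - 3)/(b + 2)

3/(b^2 - 3*b - 10)

Factor: 3*b + 3 = 3*(b + 1);  b^3 - 7*b^2 + 7*b + 15 = (b + 1)*(b - 3)*(b - 5)
Cancel the common factors (b - 3), (b + 1).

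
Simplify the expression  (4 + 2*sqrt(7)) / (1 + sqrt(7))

Multiply numerator and denominator by -sqrt(7) + 1.
Denominator becomes -6; numerator becomes -10 - 2*sqrt(7).

(sqrt(7) + 5)/3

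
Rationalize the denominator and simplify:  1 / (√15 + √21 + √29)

Group as (√15 + √29) + √21; multiply by (√15 + √29) - √21, then rationalise the remaining surd.

(-6*√1015 + 7*√29 + 23*√21 + 35*√15)/1211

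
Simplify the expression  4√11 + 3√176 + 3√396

34*√11

4√11 = 4*√11; 3√176 = 12*√11; 3√396 = 18*√11
Combine: (4 + 12 + 18)·√11 = 34*√11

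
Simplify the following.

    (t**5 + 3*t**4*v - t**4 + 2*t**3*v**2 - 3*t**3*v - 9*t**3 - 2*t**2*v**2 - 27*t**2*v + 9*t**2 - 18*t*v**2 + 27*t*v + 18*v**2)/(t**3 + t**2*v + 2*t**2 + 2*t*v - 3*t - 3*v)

t**2 + 2*t*v - 3*t - 6*v

Factor: t**5 + 3*t**4*v - t**4 + 2*t**3*v**2 - 3*t**3*v - 9*t**3 - 2*t**2*v**2 - 27*t**2*v + 9*t**2 - 18*t*v**2 + 27*t*v + 18*v**2 = (t + 2*v)*(t + v)*(t - 1)*(t - 3)*(t + 3);  t**3 + t**2*v + 2*t**2 + 2*t*v - 3*t - 3*v = (t + 3)*(t + v)*(t - 1)
Cancel the common factors (t + v), (t - 1), (t + 3).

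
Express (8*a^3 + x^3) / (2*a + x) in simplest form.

x^3 + (2*a)^3 = (2*a + x)(4*a^2 - 2*a*x + x^2).

4*a^2 - 2*a*x + x^2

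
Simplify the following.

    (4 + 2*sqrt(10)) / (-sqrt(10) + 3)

-32 - 10*sqrt(10)

Multiply numerator and denominator by 3 + sqrt(10).
Denominator becomes -1; numerator becomes 10*sqrt(10) + 32.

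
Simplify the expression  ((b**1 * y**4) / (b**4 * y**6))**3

1/(b**9*y**6)

Inside the bracket: (b**-3) * (y**-2)
Raise to the power 3: (b**-9) * (y**-6)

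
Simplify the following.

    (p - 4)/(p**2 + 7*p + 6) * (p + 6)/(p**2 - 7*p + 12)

Factor: p**2 + 7*p + 6 = (p + 1)*(p + 6);  p**2 - 7*p + 12 = (p - 4)*(p - 3)
Cancel the common factors (p + 6), (p - 4).

1/(p**2 - 2*p - 3)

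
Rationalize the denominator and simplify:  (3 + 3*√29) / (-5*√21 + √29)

Multiply numerator and denominator by √29 + 5*√21.
Denominator becomes -496; numerator becomes 3*√29 + 15*√21 + 87 + 15*√609.

(-15*√609 - 87 - 15*√21 - 3*√29)/496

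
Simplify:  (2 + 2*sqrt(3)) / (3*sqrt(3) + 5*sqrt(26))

Multiply numerator and denominator by -5*sqrt(26) + 3*sqrt(3).
Denominator becomes -623; numerator becomes -10*sqrt(78) - 10*sqrt(26) + 6*sqrt(3) + 18.

(-18 - 6*sqrt(3) + 10*sqrt(26) + 10*sqrt(78))/623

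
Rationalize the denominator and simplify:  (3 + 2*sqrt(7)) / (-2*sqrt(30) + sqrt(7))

(-4*sqrt(210) - 6*sqrt(30) - 14 - 3*sqrt(7))/113

Multiply numerator and denominator by sqrt(7) + 2*sqrt(30).
Denominator becomes -113; numerator becomes 3*sqrt(7) + 14 + 6*sqrt(30) + 4*sqrt(210).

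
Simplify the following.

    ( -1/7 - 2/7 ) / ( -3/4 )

Numerator: -1/7 - 2/7 = -3/7
Denominator: -3/4 = -3/4
Divide: (-3/7) · (-4/3) = 4/7

4/7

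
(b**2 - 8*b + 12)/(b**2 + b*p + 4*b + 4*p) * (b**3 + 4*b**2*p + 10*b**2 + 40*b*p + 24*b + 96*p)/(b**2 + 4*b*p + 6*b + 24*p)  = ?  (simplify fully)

(b**2 - 8*b + 12)/(b + p)

Factor: b**2 - 8*b + 12 = (b - 6)*(b - 2);  b**2 + b*p + 4*b + 4*p = (b + p)*(b + 4);  b**3 + 4*b**2*p + 10*b**2 + 40*b*p + 24*b + 96*p = (b + 6)*(b + 4)*(b + 4*p);  b**2 + 4*b*p + 6*b + 24*p = (b + 6)*(b + 4*p)
Cancel the common factors (b + 4), (b + 4*p), (b + 6).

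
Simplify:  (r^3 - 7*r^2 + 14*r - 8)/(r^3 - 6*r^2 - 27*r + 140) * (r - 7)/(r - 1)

(r - 2)/(r + 5)

Factor: r^3 - 7*r^2 + 14*r - 8 = (r - 2)*(r - 1)*(r - 4);  r^3 - 6*r^2 - 27*r + 140 = (r + 5)*(r - 7)*(r - 4)
Cancel the common factors (r - 4), (r - 7), (r - 1).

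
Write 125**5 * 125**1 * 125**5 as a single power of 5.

125**5 = 5**15; 125**1 = 5**3; 125**5 = 5**15
Combine exponents: 5**33

5**33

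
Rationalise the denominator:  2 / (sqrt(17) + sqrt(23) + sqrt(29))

Group as (sqrt(23) + sqrt(29)) + sqrt(17); multiply by (sqrt(23) + sqrt(29)) - sqrt(17), then rationalise the remaining surd.

(-4*sqrt(11339) + 22*sqrt(29) + 46*sqrt(23) + 70*sqrt(17))/1443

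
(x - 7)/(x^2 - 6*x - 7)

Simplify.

Factor: x^2 - 6*x - 7 = (x + 1)*(x - 7)
Cancel the common factor (x - 7).

1/(x + 1)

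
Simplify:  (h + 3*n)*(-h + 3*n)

-h^2 + 9*n^2

(3*n)^2 - (h)^2 = -h^2 + 9*n^2.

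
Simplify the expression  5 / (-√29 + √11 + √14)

Group as (√11 + √14) - √29; multiply by (√11 + √14) + √29, then rationalise the remaining surd.

(2*√29 + 13*√14 + 16*√11 + √4466)/60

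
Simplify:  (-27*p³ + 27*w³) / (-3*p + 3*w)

9*p² + 9*p*w + 9*w²

(3*w)^3 - (3*p)^3 = (-3*p + 3*w)(9*p² + 9*p*w + 9*w²).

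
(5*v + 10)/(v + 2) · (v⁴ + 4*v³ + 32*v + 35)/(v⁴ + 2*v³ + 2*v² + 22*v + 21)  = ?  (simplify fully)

Factor: 5*v + 10 = 5·(v + 2);  v⁴ + 4*v³ + 32*v + 35 = (v² - 2*v + 7)·(v + 1)·(v + 5);  v⁴ + 2*v³ + 2*v² + 22*v + 21 = (v + 1)·(v + 3)·(v² - 2*v + 7)
Cancel the common factors (v² - 2*v + 7), (v + 1), (v + 2).

(5*v + 25)/(v + 3)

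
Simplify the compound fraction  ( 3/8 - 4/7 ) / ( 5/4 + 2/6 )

-33/266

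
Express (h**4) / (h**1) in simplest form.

h**3

Quotient: h**3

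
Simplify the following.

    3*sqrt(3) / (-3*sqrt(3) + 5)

Multiply numerator and denominator by 5 + 3*sqrt(3).
Denominator becomes -2; numerator becomes 15*sqrt(3) + 27.

(-27 - 15*sqrt(3))/2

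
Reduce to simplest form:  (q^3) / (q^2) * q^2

Quotient: q^1
Multiply by q^2: add exponents.

q^3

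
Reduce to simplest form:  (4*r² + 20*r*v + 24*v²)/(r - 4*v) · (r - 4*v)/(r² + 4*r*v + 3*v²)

(4*r + 8*v)/(r + v)

Factor: 4*r² + 20*r*v + 24*v² = 4·(r + 3*v)·(r + 2*v);  r² + 4*r*v + 3*v² = (r + v)·(r + 3*v)
Cancel the common factors (r + 3*v), (r - 4*v).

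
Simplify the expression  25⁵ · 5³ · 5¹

5^14

25⁵ = 5^10; 5³ = 5^3; 5¹ = 5^1
Combine exponents: 5^14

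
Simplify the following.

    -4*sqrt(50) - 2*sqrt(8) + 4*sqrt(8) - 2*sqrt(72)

4*sqrt(50) = 20*sqrt(2); 2*sqrt(8) = 4*sqrt(2); 4*sqrt(8) = 8*sqrt(2); 2*sqrt(72) = 12*sqrt(2)
Combine: (-20 - 4 + 8 - 12)·sqrt(2) = -28*sqrt(2)

-28*sqrt(2)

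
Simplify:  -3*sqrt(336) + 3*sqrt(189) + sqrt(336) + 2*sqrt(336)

3*sqrt(336) = 12*sqrt(21); 3*sqrt(189) = 9*sqrt(21); sqrt(336) = 4*sqrt(21); 2*sqrt(336) = 8*sqrt(21)
Combine: (-12 + 9 + 4 + 8)·sqrt(21) = 9*sqrt(21)

9*sqrt(21)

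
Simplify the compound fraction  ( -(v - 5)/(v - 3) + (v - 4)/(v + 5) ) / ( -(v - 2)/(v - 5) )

(7*v² - 72*v + 185)/(v³ - 19*v + 30)

Numerator: -(v - 5)/(v - 3) + (v - 4)/(v + 5) = (-7*v + 37)/(v² + 2*v - 15)
Denominator: -(v - 2)/(v - 5) = (-v + 2)/(v - 5)
Divide: ((-7*v + 37)/(v² + 2*v - 15)) · ((v - 5)/(-v + 2)) = (7*v² - 72*v + 185)/(v³ - 19*v + 30)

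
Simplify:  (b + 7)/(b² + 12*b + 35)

1/(b + 5)

Factor: b² + 12*b + 35 = (b + 5)·(b + 7)
Cancel the common factor (b + 7).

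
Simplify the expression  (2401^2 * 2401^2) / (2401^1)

2401^2 = 7^8; 2401^2 = 7^8; 2401^1 = 7^4
Combine exponents: 7^12

7^12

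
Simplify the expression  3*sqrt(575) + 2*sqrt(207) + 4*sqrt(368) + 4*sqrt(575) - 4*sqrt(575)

3*sqrt(575) = 15*sqrt(23); 2*sqrt(207) = 6*sqrt(23); 4*sqrt(368) = 16*sqrt(23); 4*sqrt(575) = 20*sqrt(23); 4*sqrt(575) = 20*sqrt(23)
Combine: (15 + 6 + 16 + 20 - 20)·sqrt(23) = 37*sqrt(23)

37*sqrt(23)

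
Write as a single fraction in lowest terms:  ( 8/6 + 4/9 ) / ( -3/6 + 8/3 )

Numerator: 8/6 + 4/9 = 16/9
Denominator: -3/6 + 8/3 = 13/6
Divide: (16/9) · (6/13) = 32/39

32/39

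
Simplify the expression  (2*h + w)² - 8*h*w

Expanding gives 4*h² - 4*h*w + w², a perfect square.

(2*h - w)²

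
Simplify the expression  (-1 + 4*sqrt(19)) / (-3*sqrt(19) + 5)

(-223 - 17*sqrt(19))/146

Multiply numerator and denominator by 5 + 3*sqrt(19).
Denominator becomes -146; numerator becomes 17*sqrt(19) + 223.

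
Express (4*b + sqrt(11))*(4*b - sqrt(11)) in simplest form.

16*b^2 - 11

Difference of squares with P = 4*b, Q = sqrt(11).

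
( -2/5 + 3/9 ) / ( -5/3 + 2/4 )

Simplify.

2/35

Numerator: -2/5 + 3/9 = -1/15
Denominator: -5/3 + 2/4 = -7/6
Divide: (-1/15) · (-6/7) = 2/35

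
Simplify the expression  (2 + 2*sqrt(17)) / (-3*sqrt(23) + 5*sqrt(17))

(3*sqrt(23) + 5*sqrt(17) + 3*sqrt(391) + 85)/109

Multiply numerator and denominator by 3*sqrt(23) + 5*sqrt(17).
Denominator becomes 218; numerator becomes 6*sqrt(23) + 10*sqrt(17) + 6*sqrt(391) + 170.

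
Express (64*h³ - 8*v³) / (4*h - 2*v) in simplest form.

16*h² + 8*h*v + 4*v²

Apply the difference-of-cubes factorisation and cancel (4*h - 2*v).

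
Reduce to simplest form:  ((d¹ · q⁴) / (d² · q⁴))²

d^(-2)

Inside the bracket: (d^-1)
Raise to the power 2: (d^-2)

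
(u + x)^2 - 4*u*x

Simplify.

Expand the square and combine the 4*u*x term.

(u - x)^2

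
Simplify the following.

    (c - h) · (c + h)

(c+h)(c-h) = c² - h².

c² - h²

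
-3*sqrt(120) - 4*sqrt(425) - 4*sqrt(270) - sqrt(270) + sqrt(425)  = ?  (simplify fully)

-21*sqrt(30) - 15*sqrt(17)

3*sqrt(120) = 6*sqrt(30); 4*sqrt(425) = 20*sqrt(17); 4*sqrt(270) = 12*sqrt(30); sqrt(270) = 3*sqrt(30); sqrt(425) = 5*sqrt(17)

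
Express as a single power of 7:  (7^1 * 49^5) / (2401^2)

7^3

7^1 = 7^1; 49^5 = 7^10; 2401^2 = 7^8
Combine exponents: 7^3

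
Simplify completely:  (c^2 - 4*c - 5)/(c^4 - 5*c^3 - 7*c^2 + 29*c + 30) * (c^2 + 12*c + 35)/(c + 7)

Factor: c^2 - 4*c - 5 = (c + 1)*(c - 5);  c^4 - 5*c^3 - 7*c^2 + 29*c + 30 = (c - 3)*(c - 5)*(c + 2)*(c + 1);  c^2 + 12*c + 35 = (c + 5)*(c + 7)
Cancel the common factors (c + 7), (c - 5), (c + 1).

(c + 5)/(c^2 - c - 6)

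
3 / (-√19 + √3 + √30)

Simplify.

Group as (√3 + √30) - √19; multiply by (√3 + √30) + √19, then rationalise the remaining surd.

(-21*√19 - 12*√30 + 69*√3 + 9*√190)/82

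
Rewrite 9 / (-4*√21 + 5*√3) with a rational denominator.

Multiply numerator and denominator by 5*√3 + 4*√21.
Denominator becomes -261; numerator becomes 45*√3 + 36*√21.

(-4*√21 - 5*√3)/29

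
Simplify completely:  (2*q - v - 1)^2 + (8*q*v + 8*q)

(2*q + v + 1)^2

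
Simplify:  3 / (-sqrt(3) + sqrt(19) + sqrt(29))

(-135*sqrt(3) - 21*sqrt(29) + 39*sqrt(19) + 6*sqrt(1653))/179

Group as (sqrt(19) + sqrt(29)) - sqrt(3); multiply by (sqrt(19) + sqrt(29)) + sqrt(3), then rationalise the remaining surd.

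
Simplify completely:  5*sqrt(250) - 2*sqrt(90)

19*sqrt(10)

5*sqrt(250) = 25*sqrt(10); 2*sqrt(90) = 6*sqrt(10)
Combine: (25 - 6)·sqrt(10) = 19*sqrt(10)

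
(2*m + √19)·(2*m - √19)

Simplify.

Difference of squares with P = 2*m, Q = √19.

4*m² - 19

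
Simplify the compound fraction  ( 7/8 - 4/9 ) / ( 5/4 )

Numerator: 7/8 - 4/9 = 31/72
Denominator: 5/4 = 5/4
Divide: (31/72) · (4/5) = 31/90

31/90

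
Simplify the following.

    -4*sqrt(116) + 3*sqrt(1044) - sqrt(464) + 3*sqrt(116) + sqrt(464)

4*sqrt(116) = 8*sqrt(29); 3*sqrt(1044) = 18*sqrt(29); sqrt(464) = 4*sqrt(29); 3*sqrt(116) = 6*sqrt(29); sqrt(464) = 4*sqrt(29)
Combine: (-8 + 18 - 4 + 6 + 4)·sqrt(29) = 16*sqrt(29)

16*sqrt(29)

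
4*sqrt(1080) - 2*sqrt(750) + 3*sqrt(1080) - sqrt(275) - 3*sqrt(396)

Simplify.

-23*sqrt(11) + 32*sqrt(30)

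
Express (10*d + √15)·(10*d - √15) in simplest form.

100*d² - 15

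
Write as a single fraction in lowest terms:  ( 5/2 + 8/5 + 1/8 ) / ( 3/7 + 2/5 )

1183/232

Numerator: 5/2 + 8/5 + 1/8 = 169/40
Denominator: 3/7 + 2/5 = 29/35
Divide: (169/40) · (35/29) = 1183/232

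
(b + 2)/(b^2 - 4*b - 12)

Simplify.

1/(b - 6)

Factor: b^2 - 4*b - 12 = (b - 6)*(b + 2)
Cancel the common factor (b + 2).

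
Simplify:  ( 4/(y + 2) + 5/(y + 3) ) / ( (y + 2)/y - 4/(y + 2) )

Numerator: 4/(y + 2) + 5/(y + 3) = (9*y + 22)/(y^2 + 5*y + 6)
Denominator: (y + 2)/y - 4/(y + 2) = (y^2 + 4)/(y^2 + 2*y)
Divide: ((9*y + 22)/(y^2 + 5*y + 6)) · ((y^2 + 2*y)/(y^2 + 4)) = (9*y^2 + 22*y)/(y^3 + 3*y^2 + 4*y + 12)

(9*y^2 + 22*y)/(y^3 + 3*y^2 + 4*y + 12)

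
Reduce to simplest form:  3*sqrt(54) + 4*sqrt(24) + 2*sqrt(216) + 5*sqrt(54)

3*sqrt(54) = 9*sqrt(6); 4*sqrt(24) = 8*sqrt(6); 2*sqrt(216) = 12*sqrt(6); 5*sqrt(54) = 15*sqrt(6)
Combine: (9 + 8 + 12 + 15)·sqrt(6) = 44*sqrt(6)

44*sqrt(6)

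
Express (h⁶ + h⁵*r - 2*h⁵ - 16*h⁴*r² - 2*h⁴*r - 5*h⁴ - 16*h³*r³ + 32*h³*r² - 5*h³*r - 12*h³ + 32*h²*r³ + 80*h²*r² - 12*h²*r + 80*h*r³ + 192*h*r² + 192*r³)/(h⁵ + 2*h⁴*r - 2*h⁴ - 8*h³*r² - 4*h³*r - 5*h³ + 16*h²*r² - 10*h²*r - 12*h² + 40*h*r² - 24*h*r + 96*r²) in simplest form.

Factor: h⁶ + h⁵*r - 2*h⁵ - 16*h⁴*r² - 2*h⁴*r - 5*h⁴ - 16*h³*r³ + 32*h³*r² - 5*h³*r - 12*h³ + 32*h²*r³ + 80*h²*r² - 12*h²*r + 80*h*r³ + 192*h*r² + 192*r³ = (h - 4*r)·(h + 4*r)·(h - 4)·(h + r)·(h² + 2*h + 3);  h⁵ + 2*h⁴*r - 2*h⁴ - 8*h³*r² - 4*h³*r - 5*h³ + 16*h²*r² - 10*h²*r - 12*h² + 40*h*r² - 24*h*r + 96*r² = (h - 4)·(h + 4*r)·(h² + 2*h + 3)·(h - 2*r)
Cancel the common factors (h² + 2*h + 3), (h - 4), (h + 4*r).

(-h² + 3*h*r + 4*r²)/(-h + 2*r)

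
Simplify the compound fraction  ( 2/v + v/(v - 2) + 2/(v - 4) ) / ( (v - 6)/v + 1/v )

(v³ - 16*v + 16)/(v³ - 11*v² + 38*v - 40)

Numerator: 2/v + v/(v - 2) + 2/(v - 4) = (v³ - 16*v + 16)/(v³ - 6*v² + 8*v)
Denominator: (v - 6)/v + 1/v = (v - 5)/v
Divide: ((v³ - 16*v + 16)/(v³ - 6*v² + 8*v)) · (v/(v - 5)) = (v³ - 16*v + 16)/(v³ - 11*v² + 38*v - 40)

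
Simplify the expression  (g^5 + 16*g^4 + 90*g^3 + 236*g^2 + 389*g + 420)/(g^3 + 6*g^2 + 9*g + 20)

g^2 + 10*g + 21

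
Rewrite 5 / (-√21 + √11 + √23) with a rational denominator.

(-65*√21 + 45*√23 + 165*√11 + 10*√5313)/843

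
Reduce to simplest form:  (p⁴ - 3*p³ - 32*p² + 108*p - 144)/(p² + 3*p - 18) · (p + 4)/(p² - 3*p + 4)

(p² - 2*p - 24)/(p - 3)

Factor: p⁴ - 3*p³ - 32*p² + 108*p - 144 = (p - 6)·(p + 6)·(p² - 3*p + 4);  p² + 3*p - 18 = (p - 3)·(p + 6)
Cancel the common factors (p² - 3*p + 4), (p + 6).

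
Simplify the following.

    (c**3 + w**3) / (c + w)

c**2 - c*w + w**2

w**3 + c**3 = (c + w)(c**2 - c*w + w**2).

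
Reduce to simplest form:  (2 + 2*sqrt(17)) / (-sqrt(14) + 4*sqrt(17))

(sqrt(14) + sqrt(238) + 4*sqrt(17) + 68)/129

Multiply numerator and denominator by sqrt(14) + 4*sqrt(17).
Denominator becomes 258; numerator becomes 2*sqrt(14) + 2*sqrt(238) + 8*sqrt(17) + 136.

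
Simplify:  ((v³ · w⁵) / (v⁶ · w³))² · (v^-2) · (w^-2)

Inside the bracket: (v^-3) · w²
Raise to the power 2: (v^-6) · w⁴
Multiply by (v^-2) · (w^-2): add exponents.

w²/v⁸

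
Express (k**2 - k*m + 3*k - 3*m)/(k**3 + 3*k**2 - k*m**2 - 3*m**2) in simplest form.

1/(k + m)

Factor: k**2 - k*m + 3*k - 3*m = (k - m)*(k + 3);  k**3 + 3*k**2 - k*m**2 - 3*m**2 = (k + m)*(k - m)*(k + 3)
Cancel the common factors (k - m), (k + 3).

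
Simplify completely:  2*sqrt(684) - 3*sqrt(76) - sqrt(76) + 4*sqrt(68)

4*sqrt(19) + 8*sqrt(17)

2*sqrt(684) = 12*sqrt(19); 3*sqrt(76) = 6*sqrt(19); sqrt(76) = 2*sqrt(19); 4*sqrt(68) = 8*sqrt(17)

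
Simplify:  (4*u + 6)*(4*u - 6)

Product of conjugates: (P+Q)(P-Q) = P**2 - Q**2.

16*u**2 - 36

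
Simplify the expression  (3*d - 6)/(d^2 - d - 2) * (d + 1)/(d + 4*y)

3/(d + 4*y)

Factor: 3*d - 6 = 3*(d - 2);  d^2 - d - 2 = (d + 1)*(d - 2)
Cancel the common factors (d - 2), (d + 1).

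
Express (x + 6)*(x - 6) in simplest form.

x**2 - 36

(x)**2 - (6)**2 = x**2 - 36.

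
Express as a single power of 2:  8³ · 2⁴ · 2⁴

8³ = 2^9; 2⁴ = 2^4; 2⁴ = 2^4
Combine exponents: 2^17

2^17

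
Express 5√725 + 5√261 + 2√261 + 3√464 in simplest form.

58*√29

5√725 = 25*√29; 5√261 = 15*√29; 2√261 = 6*√29; 3√464 = 12*√29
Combine: (25 + 15 + 6 + 12)·√29 = 58*√29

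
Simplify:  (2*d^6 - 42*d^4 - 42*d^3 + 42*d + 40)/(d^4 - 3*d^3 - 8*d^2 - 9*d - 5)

Factor: 2*d^6 - 42*d^4 - 42*d^3 + 42*d + 40 = 2*(d + 4)*(d - 1)*(d + 1)*(d - 5)*(d^2 + d + 1);  d^4 - 3*d^3 - 8*d^2 - 9*d - 5 = (d - 5)*(d + 1)*(d^2 + d + 1)
Cancel the common factors (d^2 + d + 1), (d - 5), (d + 1).

2*d^2 + 6*d - 8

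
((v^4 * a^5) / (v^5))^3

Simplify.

Inside the bracket: (v^-1) * a^5
Raise to the power 3: (v^-3) * a^15

a^15/v^3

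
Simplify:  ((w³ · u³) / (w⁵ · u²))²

Inside the bracket: (w^-2) · u¹
Raise to the power 2: (w^-4) · u²

u²/w⁴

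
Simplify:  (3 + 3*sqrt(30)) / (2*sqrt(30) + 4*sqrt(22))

Multiply numerator and denominator by -4*sqrt(22) + 2*sqrt(30).
Denominator becomes -232; numerator becomes -24*sqrt(165) - 12*sqrt(22) + 6*sqrt(30) + 180.

(-90 - 3*sqrt(30) + 6*sqrt(22) + 12*sqrt(165))/116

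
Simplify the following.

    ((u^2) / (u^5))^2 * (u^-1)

u^(-7)

Inside the bracket: (u^-3)
Raise to the power 2: (u^-6)
Multiply by (u^-1): add exponents.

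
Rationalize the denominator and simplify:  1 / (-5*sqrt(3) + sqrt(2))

Multiply numerator and denominator by sqrt(2) + 5*sqrt(3).
Denominator becomes -73; numerator becomes sqrt(2) + 5*sqrt(3).

(-5*sqrt(3) - sqrt(2))/73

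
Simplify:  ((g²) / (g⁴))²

g^(-4)

Inside the bracket: (g^-2)
Raise to the power 2: (g^-4)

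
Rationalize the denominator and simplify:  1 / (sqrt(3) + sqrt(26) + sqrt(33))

(-3*sqrt(286) - 2*sqrt(33) + 5*sqrt(26) + 28*sqrt(3))/148

Group as (sqrt(26) + sqrt(33)) + sqrt(3); multiply by (sqrt(26) + sqrt(33)) - sqrt(3), then rationalise the remaining surd.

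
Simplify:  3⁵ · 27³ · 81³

3^26

3⁵ = 3^5; 27³ = 3^9; 81³ = 3^12
Combine exponents: 3^26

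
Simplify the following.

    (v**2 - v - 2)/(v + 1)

v - 2

Factor: v**2 - v - 2 = (v + 1)*(v - 2)
Cancel the common factor (v + 1).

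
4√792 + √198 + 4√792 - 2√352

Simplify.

43*√22

4√792 = 24*√22; √198 = 3*√22; 4√792 = 24*√22; 2√352 = 8*√22
Combine: (24 + 3 + 24 - 8)·√22 = 43*√22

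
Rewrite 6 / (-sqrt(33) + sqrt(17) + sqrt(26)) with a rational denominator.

(-5*sqrt(33) + 12*sqrt(26) + 21*sqrt(17) + sqrt(14586))/139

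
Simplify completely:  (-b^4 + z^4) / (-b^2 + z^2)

b^2 + z^2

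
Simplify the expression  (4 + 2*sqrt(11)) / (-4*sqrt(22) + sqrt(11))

(-88*sqrt(2) - 16*sqrt(22) - 22 - 4*sqrt(11))/341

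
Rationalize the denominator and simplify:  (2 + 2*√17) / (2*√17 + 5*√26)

Multiply numerator and denominator by -5*√26 + 2*√17.
Denominator becomes -582; numerator becomes -10*√442 - 10*√26 + 4*√17 + 68.

(-34 - 2*√17 + 5*√26 + 5*√442)/291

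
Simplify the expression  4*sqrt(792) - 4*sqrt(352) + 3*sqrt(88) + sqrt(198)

17*sqrt(22)

4*sqrt(792) = 24*sqrt(22); 4*sqrt(352) = 16*sqrt(22); 3*sqrt(88) = 6*sqrt(22); sqrt(198) = 3*sqrt(22)
Combine: (24 - 16 + 6 + 3)·sqrt(22) = 17*sqrt(22)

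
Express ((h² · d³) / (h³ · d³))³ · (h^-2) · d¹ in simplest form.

d/h⁵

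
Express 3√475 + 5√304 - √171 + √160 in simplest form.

3√475 = 15*√19; 5√304 = 20*√19; √171 = 3*√19; √160 = 4*√10

4*√10 + 32*√19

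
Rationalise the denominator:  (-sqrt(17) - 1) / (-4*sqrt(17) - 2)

(sqrt(17) + 33)/134

Multiply numerator and denominator by -2 + 4*sqrt(17).
Denominator becomes -268; numerator becomes -66 - 2*sqrt(17).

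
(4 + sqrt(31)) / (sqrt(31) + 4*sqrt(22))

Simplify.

(-31 - 4*sqrt(31) + 16*sqrt(22) + 4*sqrt(682))/321

Multiply numerator and denominator by -4*sqrt(22) + sqrt(31).
Denominator becomes -321; numerator becomes -4*sqrt(682) - 16*sqrt(22) + 4*sqrt(31) + 31.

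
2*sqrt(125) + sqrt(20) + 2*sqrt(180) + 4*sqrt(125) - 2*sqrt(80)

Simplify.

36*sqrt(5)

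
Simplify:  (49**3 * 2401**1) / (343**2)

7**4

49**3 = 7**6; 2401**1 = 7**4; 343**2 = 7**6
Combine exponents: 7**4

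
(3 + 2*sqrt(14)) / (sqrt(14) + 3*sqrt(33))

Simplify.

Multiply numerator and denominator by -3*sqrt(33) + sqrt(14).
Denominator becomes -283; numerator becomes -6*sqrt(462) - 9*sqrt(33) + 3*sqrt(14) + 28.

(-28 - 3*sqrt(14) + 9*sqrt(33) + 6*sqrt(462))/283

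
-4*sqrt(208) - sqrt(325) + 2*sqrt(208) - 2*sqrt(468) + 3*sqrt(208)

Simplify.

-13*sqrt(13)

4*sqrt(208) = 16*sqrt(13); sqrt(325) = 5*sqrt(13); 2*sqrt(208) = 8*sqrt(13); 2*sqrt(468) = 12*sqrt(13); 3*sqrt(208) = 12*sqrt(13)
Combine: (-16 - 5 + 8 - 12 + 12)·sqrt(13) = -13*sqrt(13)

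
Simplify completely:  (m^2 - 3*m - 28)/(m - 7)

m + 4

Factor: m^2 - 3*m - 28 = (m + 4)*(m - 7)
Cancel the common factor (m - 7).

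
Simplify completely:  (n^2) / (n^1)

Quotient: n^1

n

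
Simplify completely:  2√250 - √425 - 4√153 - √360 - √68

2√250 = 10*√10; √425 = 5*√17; 4√153 = 12*√17; √360 = 6*√10; √68 = 2*√17

-19*√17 + 4*√10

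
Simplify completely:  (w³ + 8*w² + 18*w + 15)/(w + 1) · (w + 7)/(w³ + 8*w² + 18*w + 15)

(w + 7)/(w + 1)

Factor: w³ + 8*w² + 18*w + 15 = (w² + 3*w + 3)·(w + 5);  w³ + 8*w² + 18*w + 15 = (w² + 3*w + 3)·(w + 5)
Cancel the common factors (w² + 3*w + 3), (w + 5).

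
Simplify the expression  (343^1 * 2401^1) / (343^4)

7^(-5)

343^1 = 7^3; 2401^1 = 7^4; 343^4 = 7^12
Combine exponents: 7^(-5)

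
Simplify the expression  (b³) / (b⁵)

Quotient: (b^-2)

b^(-2)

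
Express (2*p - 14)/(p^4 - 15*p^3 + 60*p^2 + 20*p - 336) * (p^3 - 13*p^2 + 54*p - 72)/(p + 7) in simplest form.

Factor: 2*p - 14 = 2*(p - 7);  p^4 - 15*p^3 + 60*p^2 + 20*p - 336 = (p - 7)*(p - 6)*(p - 4)*(p + 2);  p^3 - 13*p^2 + 54*p - 72 = (p - 4)*(p - 6)*(p - 3)
Cancel the common factors (p - 6), (p - 4), (p - 7).

(2*p - 6)/(p^2 + 9*p + 14)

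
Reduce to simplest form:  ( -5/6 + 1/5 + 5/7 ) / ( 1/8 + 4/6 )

68/665

Numerator: -5/6 + 1/5 + 5/7 = 17/210
Denominator: 1/8 + 4/6 = 19/24
Divide: (17/210) · (24/19) = 68/665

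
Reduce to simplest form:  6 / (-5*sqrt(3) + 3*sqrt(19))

(5*sqrt(3) + 3*sqrt(19))/16

Multiply numerator and denominator by 5*sqrt(3) + 3*sqrt(19).
Denominator becomes 96; numerator becomes 30*sqrt(3) + 18*sqrt(19).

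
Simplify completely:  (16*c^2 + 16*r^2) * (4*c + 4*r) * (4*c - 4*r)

Pair the conjugate factors: ((4*c)+(4*r))((4*c)-(4*r)) = 16*c^2 - 16*r^2, then repeat with the next factor.

256*c^4 - 256*r^4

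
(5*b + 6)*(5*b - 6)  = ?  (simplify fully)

25*b^2 - 36

Difference of squares with P = 5*b, Q = 6.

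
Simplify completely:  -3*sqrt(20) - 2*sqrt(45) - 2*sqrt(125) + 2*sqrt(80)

3*sqrt(20) = 6*sqrt(5); 2*sqrt(45) = 6*sqrt(5); 2*sqrt(125) = 10*sqrt(5); 2*sqrt(80) = 8*sqrt(5)
Combine: (-6 - 6 - 10 + 8)·sqrt(5) = -14*sqrt(5)

-14*sqrt(5)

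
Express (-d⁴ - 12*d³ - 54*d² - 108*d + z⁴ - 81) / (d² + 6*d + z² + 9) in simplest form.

-d⁴ - 12*d³ - 54*d² - 108*d + z⁴ - 81 factors as (-d + z - 3)*(d + z + 3)*(d² + 6*d + z² + 9).

-d² - 6*d + z² - 9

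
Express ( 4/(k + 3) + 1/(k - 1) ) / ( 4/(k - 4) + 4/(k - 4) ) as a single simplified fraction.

(5*k² - 21*k + 4)/(8*k² + 16*k - 24)

Numerator: 4/(k + 3) + 1/(k - 1) = (5*k - 1)/(k² + 2*k - 3)
Denominator: 4/(k - 4) + 4/(k - 4) = 8/(k - 4)
Divide: ((5*k - 1)/(k² + 2*k - 3)) · (k/8 - 1/2) = (5*k² - 21*k + 4)/(8*k² + 16*k - 24)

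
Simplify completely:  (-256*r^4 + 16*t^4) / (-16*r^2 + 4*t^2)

Difference of fourth powers: factor out (-16*r^2 + 4*t^2).

16*r^2 + 4*t^2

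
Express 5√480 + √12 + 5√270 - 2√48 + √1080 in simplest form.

5√480 = 20*√30; √12 = 2*√3; 5√270 = 15*√30; 2√48 = 8*√3; √1080 = 6*√30

-6*√3 + 41*√30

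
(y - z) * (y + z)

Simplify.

y^2 - z^2

Pair the conjugate factors: (y+z)(y-z) = y^2 - z^2.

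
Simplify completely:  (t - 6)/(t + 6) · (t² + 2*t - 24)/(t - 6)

Factor: t² + 2*t - 24 = (t - 4)·(t + 6)
Cancel the common factors (t - 6), (t + 6).

t - 4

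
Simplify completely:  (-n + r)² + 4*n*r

(n + r)²

Expand the square and combine the 4*n*r term.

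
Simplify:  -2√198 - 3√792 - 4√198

2√198 = 6*√22; 3√792 = 18*√22; 4√198 = 12*√22
Combine: (-6 - 18 - 12)·√22 = -36*√22

-36*√22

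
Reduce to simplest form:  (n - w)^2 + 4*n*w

After expansion: n^2 + 2*n*w + w^2 — a perfect-square trinomial.

(n + w)^2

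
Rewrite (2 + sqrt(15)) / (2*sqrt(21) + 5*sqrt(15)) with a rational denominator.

(-6*sqrt(35) - 4*sqrt(21) + 10*sqrt(15) + 75)/291

Multiply numerator and denominator by -2*sqrt(21) + 5*sqrt(15).
Denominator becomes 291; numerator becomes -6*sqrt(35) - 4*sqrt(21) + 10*sqrt(15) + 75.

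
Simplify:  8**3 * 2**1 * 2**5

2**15

8**3 = 2**9; 2**1 = 2**1; 2**5 = 2**5
Combine exponents: 2**15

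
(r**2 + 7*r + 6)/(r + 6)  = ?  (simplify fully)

r + 1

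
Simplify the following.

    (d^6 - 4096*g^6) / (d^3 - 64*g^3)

Difference of sixth powers: factor out (d^3 - 64*g^3).

d^3 + 64*g^3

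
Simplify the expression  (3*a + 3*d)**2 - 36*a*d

9*(a - d)**2

After expansion: 9*a**2 - 18*a*d + 9*d**2 — a perfect-square trinomial.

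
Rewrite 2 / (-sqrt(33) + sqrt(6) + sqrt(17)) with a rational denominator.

(5*sqrt(33) + 11*sqrt(17) + 22*sqrt(6) + 3*sqrt(374))/77

Group as (sqrt(6) + sqrt(17)) - sqrt(33); multiply by (sqrt(6) + sqrt(17)) + sqrt(33), then rationalise the remaining surd.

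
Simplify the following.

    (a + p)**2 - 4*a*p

Expand the square and combine the 4*a*p term.

(a - p)**2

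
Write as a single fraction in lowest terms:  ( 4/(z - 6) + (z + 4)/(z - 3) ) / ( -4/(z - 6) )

Numerator: 4/(z - 6) + (z + 4)/(z - 3) = (z^2 + 2*z - 36)/(z^2 - 9*z + 18)
Denominator: -4/(z - 6) = -4/(z - 6)
Divide: ((z^2 + 2*z - 36)/(z^2 - 9*z + 18)) · (-z/4 + 3/2) = (-z^2 - 2*z + 36)/(4*z - 12)

(-z^2 - 2*z + 36)/(4*z - 12)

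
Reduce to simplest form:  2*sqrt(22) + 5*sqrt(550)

27*sqrt(22)

2*sqrt(22) = 2*sqrt(22); 5*sqrt(550) = 25*sqrt(22)
Combine: (2 + 25)·sqrt(22) = 27*sqrt(22)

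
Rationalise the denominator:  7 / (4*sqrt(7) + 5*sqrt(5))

Multiply numerator and denominator by -4*sqrt(7) + 5*sqrt(5).
Denominator becomes 13; numerator becomes -28*sqrt(7) + 35*sqrt(5).

(-28*sqrt(7) + 35*sqrt(5))/13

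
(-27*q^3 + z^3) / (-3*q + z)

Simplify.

Factor as (a-b)(a^2+ab+b^2) with a=z, b=(3*q).

9*q^2 + 3*q*z + z^2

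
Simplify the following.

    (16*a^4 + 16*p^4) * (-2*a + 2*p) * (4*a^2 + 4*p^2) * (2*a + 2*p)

-256*a^8 + 256*p^8

Telescope via difference of squares: ((2*p)+(2*a))((2*p)-(2*a)) = -4*a^2 + 4*p^2, then repeat with the next factor.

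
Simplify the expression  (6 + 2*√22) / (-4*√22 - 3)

Multiply numerator and denominator by -3 + 4*√22.
Denominator becomes -343; numerator becomes 18*√22 + 158.

(-158 - 18*√22)/343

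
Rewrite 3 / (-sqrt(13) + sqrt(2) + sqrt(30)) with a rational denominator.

(-123*sqrt(2) - 12*sqrt(195) + 57*sqrt(13) + 45*sqrt(30))/121

Group as (sqrt(2) + sqrt(30)) - sqrt(13); multiply by (sqrt(2) + sqrt(30)) + sqrt(13), then rationalise the remaining surd.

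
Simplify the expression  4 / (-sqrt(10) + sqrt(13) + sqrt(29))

Group as (sqrt(13) + sqrt(29)) - sqrt(10); multiply by (sqrt(13) + sqrt(29)) + sqrt(10), then rationalise the remaining surd.

(-32*sqrt(10) - 6*sqrt(29) + 26*sqrt(13) + 2*sqrt(3770))/121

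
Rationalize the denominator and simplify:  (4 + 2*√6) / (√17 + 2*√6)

(-2*√102 - 4*√17 + 8*√6 + 24)/7

Multiply numerator and denominator by -√17 + 2*√6.
Denominator becomes 7; numerator becomes -2*√102 - 4*√17 + 8*√6 + 24.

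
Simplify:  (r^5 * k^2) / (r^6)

Quotient: (r^-1) * k^2

k^2/r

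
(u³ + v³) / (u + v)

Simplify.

Apply the sum-of-cubes factorisation and cancel (u + v).

u² - u*v + v²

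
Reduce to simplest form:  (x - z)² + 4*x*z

Expanding gives x² + 2*x*z + z², a perfect square.

(x + z)²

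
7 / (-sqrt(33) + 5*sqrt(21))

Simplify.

(7*sqrt(33) + 35*sqrt(21))/492

Multiply numerator and denominator by sqrt(33) + 5*sqrt(21).
Denominator becomes 492; numerator becomes 7*sqrt(33) + 35*sqrt(21).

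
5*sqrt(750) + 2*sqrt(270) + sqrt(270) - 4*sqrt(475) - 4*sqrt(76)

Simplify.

-28*sqrt(19) + 34*sqrt(30)

5*sqrt(750) = 25*sqrt(30); 2*sqrt(270) = 6*sqrt(30); sqrt(270) = 3*sqrt(30); 4*sqrt(475) = 20*sqrt(19); 4*sqrt(76) = 8*sqrt(19)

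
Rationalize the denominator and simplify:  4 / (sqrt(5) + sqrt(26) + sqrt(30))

Group as (sqrt(26) + sqrt(30)) + sqrt(5); multiply by (sqrt(26) + sqrt(30)) - sqrt(5), then rationalise the remaining surd.

(-80*sqrt(39) + 4*sqrt(30) + 36*sqrt(26) + 204*sqrt(5))/519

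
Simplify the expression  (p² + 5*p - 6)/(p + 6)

Factor: p² + 5*p - 6 = (p + 6)·(p - 1)
Cancel the common factor (p + 6).

p - 1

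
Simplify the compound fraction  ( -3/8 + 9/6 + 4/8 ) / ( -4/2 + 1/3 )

Numerator: -3/8 + 9/6 + 4/8 = 13/8
Denominator: -4/2 + 1/3 = -5/3
Divide: (13/8) · (-3/5) = -39/40

-39/40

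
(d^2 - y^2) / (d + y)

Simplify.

d - y

Difference of squares: factor out (d + y).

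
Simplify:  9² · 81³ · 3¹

3^17

9² = 3^4; 81³ = 3^12; 3¹ = 3^1
Combine exponents: 3^17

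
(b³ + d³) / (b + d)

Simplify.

b² - b*d + d²

Factor as (a+b)(a^2-ab+b^2) with a=d, b=b.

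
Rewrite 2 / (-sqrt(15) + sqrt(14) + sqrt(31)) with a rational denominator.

(-15*sqrt(15) - sqrt(31) + 16*sqrt(14) + sqrt(6510))/209

Group as (sqrt(14) + sqrt(31)) - sqrt(15); multiply by (sqrt(14) + sqrt(31)) + sqrt(15), then rationalise the remaining surd.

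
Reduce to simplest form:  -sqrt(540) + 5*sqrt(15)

sqrt(540) = 6*sqrt(15); 5*sqrt(15) = 5*sqrt(15)
Combine: (-6 + 5)·sqrt(15) = -sqrt(15)

-sqrt(15)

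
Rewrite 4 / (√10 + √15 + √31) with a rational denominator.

(-10*√186 - 6*√31 + 26*√15 + 36*√10)/141

Group as (√10 + √31) + √15; multiply by (√10 + √31) - √15, then rationalise the remaining surd.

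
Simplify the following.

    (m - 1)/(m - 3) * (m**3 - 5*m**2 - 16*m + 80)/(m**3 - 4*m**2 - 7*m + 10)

Factor: m**3 - 5*m**2 - 16*m + 80 = (m - 4)*(m - 5)*(m + 4);  m**3 - 4*m**2 - 7*m + 10 = (m + 2)*(m - 5)*(m - 1)
Cancel the common factors (m - 5), (m - 1).

(m**2 - 16)/(m**2 - m - 6)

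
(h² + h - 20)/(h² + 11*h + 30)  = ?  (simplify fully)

(h - 4)/(h + 6)

Factor: h² + h - 20 = (h - 4)·(h + 5);  h² + 11*h + 30 = (h + 5)·(h + 6)
Cancel the common factor (h + 5).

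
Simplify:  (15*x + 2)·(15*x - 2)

225*x² - 4

Difference of squares with P = 15*x, Q = 2.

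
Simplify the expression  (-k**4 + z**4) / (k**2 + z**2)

Difference of fourth powers: factor out (k**2 + z**2).

-k**2 + z**2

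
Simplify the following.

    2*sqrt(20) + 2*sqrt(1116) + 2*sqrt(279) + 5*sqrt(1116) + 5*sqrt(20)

14*sqrt(5) + 48*sqrt(31)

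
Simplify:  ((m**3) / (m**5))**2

m**(-4)

Inside the bracket: (m**-2)
Raise to the power 2: (m**-4)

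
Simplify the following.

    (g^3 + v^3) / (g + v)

g^2 - g*v + v^2

v^3 + g^3 = (g + v)(g^2 - g*v + v^2).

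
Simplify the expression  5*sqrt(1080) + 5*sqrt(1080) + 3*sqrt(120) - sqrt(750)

5*sqrt(1080) = 30*sqrt(30); 5*sqrt(1080) = 30*sqrt(30); 3*sqrt(120) = 6*sqrt(30); sqrt(750) = 5*sqrt(30)
Combine: (30 + 30 + 6 - 5)·sqrt(30) = 61*sqrt(30)

61*sqrt(30)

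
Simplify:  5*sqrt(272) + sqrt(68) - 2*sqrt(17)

20*sqrt(17)

5*sqrt(272) = 20*sqrt(17); sqrt(68) = 2*sqrt(17); 2*sqrt(17) = 2*sqrt(17)
Combine: (20 + 2 - 2)·sqrt(17) = 20*sqrt(17)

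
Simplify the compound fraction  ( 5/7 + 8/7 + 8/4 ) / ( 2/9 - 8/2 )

Numerator: 5/7 + 8/7 + 8/4 = 27/7
Denominator: 2/9 - 8/2 = -34/9
Divide: (27/7) · (-9/34) = -243/238

-243/238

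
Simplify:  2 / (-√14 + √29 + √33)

Group as (√29 + √33) - √14; multiply by (√29 + √33) + √14, then rationalise the remaining surd.

(-24*√14 + 5*√33 + 9*√29 + √13398)/381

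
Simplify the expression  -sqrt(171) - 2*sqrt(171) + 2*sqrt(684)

sqrt(171) = 3*sqrt(19); 2*sqrt(171) = 6*sqrt(19); 2*sqrt(684) = 12*sqrt(19)
Combine: (-3 - 6 + 12)·sqrt(19) = 3*sqrt(19)

3*sqrt(19)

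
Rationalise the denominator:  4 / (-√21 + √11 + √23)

Group as (√11 + √23) - √21; multiply by (√11 + √23) + √21, then rationalise the remaining surd.

(-52*√21 + 36*√23 + 132*√11 + 8*√5313)/843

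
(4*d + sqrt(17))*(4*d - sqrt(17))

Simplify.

(4*d)**2 - (sqrt(17))**2 = 16*d**2 - 17.

16*d**2 - 17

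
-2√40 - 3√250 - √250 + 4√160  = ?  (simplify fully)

-8*√10

2√40 = 4*√10; 3√250 = 15*√10; √250 = 5*√10; 4√160 = 16*√10
Combine: (-4 - 15 - 5 + 16)·√10 = -8*√10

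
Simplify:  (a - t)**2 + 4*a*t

(a + t)**2

Expand the square and combine the 4*a*t term.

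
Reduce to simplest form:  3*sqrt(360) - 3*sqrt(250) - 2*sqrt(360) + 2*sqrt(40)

-5*sqrt(10)

3*sqrt(360) = 18*sqrt(10); 3*sqrt(250) = 15*sqrt(10); 2*sqrt(360) = 12*sqrt(10); 2*sqrt(40) = 4*sqrt(10)
Combine: (18 - 15 - 12 + 4)·sqrt(10) = -5*sqrt(10)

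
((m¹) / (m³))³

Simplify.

Inside the bracket: (m^-2)
Raise to the power 3: (m^-6)

m^(-6)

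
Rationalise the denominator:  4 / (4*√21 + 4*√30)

Multiply numerator and denominator by -4*√30 + 4*√21.
Denominator becomes -144; numerator becomes -16*√30 + 16*√21.

(-√21 + √30)/9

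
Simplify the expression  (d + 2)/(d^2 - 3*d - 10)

1/(d - 5)

Factor: d^2 - 3*d - 10 = (d + 2)*(d - 5)
Cancel the common factor (d + 2).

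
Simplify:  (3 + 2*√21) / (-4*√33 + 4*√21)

(-2*√77 - 14 - √33 - √21)/16

Multiply numerator and denominator by 4*√21 + 4*√33.
Denominator becomes -192; numerator becomes 12*√21 + 12*√33 + 168 + 24*√77.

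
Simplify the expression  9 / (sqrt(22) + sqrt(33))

Multiply numerator and denominator by -sqrt(33) + sqrt(22).
Denominator becomes -11; numerator becomes -9*sqrt(33) + 9*sqrt(22).

(-9*sqrt(22) + 9*sqrt(33))/11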